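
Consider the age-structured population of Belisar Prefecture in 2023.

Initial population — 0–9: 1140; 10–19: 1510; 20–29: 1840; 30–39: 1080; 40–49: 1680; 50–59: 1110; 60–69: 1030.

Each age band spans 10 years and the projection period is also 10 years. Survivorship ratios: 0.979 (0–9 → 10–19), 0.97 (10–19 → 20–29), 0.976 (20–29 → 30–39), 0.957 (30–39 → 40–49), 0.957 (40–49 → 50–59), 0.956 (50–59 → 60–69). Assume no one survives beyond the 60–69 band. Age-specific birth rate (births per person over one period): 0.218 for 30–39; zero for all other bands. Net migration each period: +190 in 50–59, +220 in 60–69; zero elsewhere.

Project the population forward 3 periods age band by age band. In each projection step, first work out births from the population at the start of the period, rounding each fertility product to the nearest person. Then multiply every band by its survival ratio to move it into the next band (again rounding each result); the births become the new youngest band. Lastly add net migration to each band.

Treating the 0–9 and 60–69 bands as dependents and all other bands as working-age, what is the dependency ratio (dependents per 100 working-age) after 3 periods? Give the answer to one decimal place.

34.1

Numbering the groups 1..7 from youngest to oldest:
[period 1]
Births: 1080 * 0.218 = 235
Group 2: 1140 * 0.979 = 1116
Group 3: 1510 * 0.97 = 1465
Group 4: 1840 * 0.976 = 1796
Group 5: 1080 * 0.957 = 1034
Group 6: 1680 * 0.957 = 1608
Group 7: 1110 * 0.956 = 1061
Net migration: Group 6 + 190 → 1798; Group 7 + 220 → 1281
End of period: [235, 1116, 1465, 1796, 1034, 1798, 1281]
[period 2]
Births: 1796 * 0.218 = 392
Group 2: 235 * 0.979 = 230
Group 3: 1116 * 0.97 = 1083
Group 4: 1465 * 0.976 = 1430
Group 5: 1796 * 0.957 = 1719
Group 6: 1034 * 0.957 = 990
Group 7: 1798 * 0.956 = 1719
Net migration: Group 6 + 190 → 1180; Group 7 + 220 → 1939
End of period: [392, 230, 1083, 1430, 1719, 1180, 1939]
[period 3]
Births: 1430 * 0.218 = 312
Group 2: 392 * 0.979 = 384
Group 3: 230 * 0.97 = 223
Group 4: 1083 * 0.976 = 1057
Group 5: 1430 * 0.957 = 1369
Group 6: 1719 * 0.957 = 1645
Group 7: 1180 * 0.956 = 1128
Net migration: Group 6 + 190 → 1835; Group 7 + 220 → 1348
End of period: [312, 384, 223, 1057, 1369, 1835, 1348]
Dependents (band 0–9 + band 60–69) = 312 + 1348 = 1660; working-age = 4868; ratio = 1660/4868 × 100 = 34.1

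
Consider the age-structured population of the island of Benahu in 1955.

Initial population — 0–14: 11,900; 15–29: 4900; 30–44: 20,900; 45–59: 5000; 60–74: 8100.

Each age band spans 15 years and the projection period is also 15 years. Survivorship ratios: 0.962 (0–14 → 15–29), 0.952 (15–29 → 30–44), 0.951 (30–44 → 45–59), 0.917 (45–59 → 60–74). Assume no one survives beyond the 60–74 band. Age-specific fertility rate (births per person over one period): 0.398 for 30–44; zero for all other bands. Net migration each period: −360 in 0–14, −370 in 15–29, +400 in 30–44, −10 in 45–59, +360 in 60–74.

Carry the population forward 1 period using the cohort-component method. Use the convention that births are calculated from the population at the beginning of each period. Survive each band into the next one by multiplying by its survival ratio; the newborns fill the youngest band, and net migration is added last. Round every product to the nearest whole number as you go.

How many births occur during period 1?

8318

[period 1]
Births: 20900 × 0.398 = 8318
15–29: 11900 × 0.962 = 11448
30–44: 4900 × 0.952 = 4665
45–59: 20900 × 0.951 = 19876
60–74: 5000 × 0.917 = 4585
Net migration: 0–14 − 360 → 7958; 15–29 − 370 → 11078; 30–44 + 400 → 5065; 45–59 − 10 → 19866; 60–74 + 360 → 4945
End of period: [7958, 11078, 5065, 19866, 4945]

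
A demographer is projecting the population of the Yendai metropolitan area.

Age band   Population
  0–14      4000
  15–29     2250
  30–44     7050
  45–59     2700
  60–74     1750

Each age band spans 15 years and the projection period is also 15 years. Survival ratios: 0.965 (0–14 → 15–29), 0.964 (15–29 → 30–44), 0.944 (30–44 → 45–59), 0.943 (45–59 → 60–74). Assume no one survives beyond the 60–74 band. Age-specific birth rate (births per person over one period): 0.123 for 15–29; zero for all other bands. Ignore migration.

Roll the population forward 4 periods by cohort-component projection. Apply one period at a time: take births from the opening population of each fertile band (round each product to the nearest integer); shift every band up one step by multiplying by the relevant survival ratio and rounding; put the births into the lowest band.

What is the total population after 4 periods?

4086

Numbering the groups 1..5 from youngest to oldest:
[period 1]
Births: 2250 * 0.123 = 277
Group 2: 4000 * 0.965 = 3860
Group 3: 2250 * 0.964 = 2169
Group 4: 7050 * 0.944 = 6655
Group 5: 2700 * 0.943 = 2546
End of period: [277, 3860, 2169, 6655, 2546]
[period 2]
Births: 3860 * 0.123 = 475
Group 2: 277 * 0.965 = 267
Group 3: 3860 * 0.964 = 3721
Group 4: 2169 * 0.944 = 2048
Group 5: 6655 * 0.943 = 6276
End of period: [475, 267, 3721, 2048, 6276]
[period 3]
Births: 267 * 0.123 = 33
Group 2: 475 * 0.965 = 458
Group 3: 267 * 0.964 = 257
Group 4: 3721 * 0.944 = 3513
Group 5: 2048 * 0.943 = 1931
End of period: [33, 458, 257, 3513, 1931]
[period 4]
Births: 458 * 0.123 = 56
Group 2: 33 * 0.965 = 32
Group 3: 458 * 0.964 = 442
Group 4: 257 * 0.944 = 243
Group 5: 3513 * 0.943 = 3313
End of period: [56, 32, 442, 243, 3313]
Total after period 4: 56 + 32 + 442 + 243 + 3313 = 4086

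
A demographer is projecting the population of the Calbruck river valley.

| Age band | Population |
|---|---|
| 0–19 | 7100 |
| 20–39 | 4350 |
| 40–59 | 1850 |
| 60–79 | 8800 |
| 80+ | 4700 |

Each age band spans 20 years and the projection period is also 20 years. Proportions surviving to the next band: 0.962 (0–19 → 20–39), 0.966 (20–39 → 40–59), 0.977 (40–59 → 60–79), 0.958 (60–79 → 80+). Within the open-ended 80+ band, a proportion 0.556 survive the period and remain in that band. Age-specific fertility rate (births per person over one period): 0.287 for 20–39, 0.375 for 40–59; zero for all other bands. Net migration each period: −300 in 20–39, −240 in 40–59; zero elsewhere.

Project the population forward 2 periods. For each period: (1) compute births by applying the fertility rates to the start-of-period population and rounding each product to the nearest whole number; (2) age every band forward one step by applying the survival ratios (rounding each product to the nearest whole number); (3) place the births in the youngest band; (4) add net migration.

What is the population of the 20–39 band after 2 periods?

(Bands numbered youngest = 1 to oldest = 5.)
[period 1]
Births: 4350 × 0.287 = 1248, 1850 × 0.375 = 694 ⇒ total 1942
Band 2: 7100 × 0.962 = 6830
Band 3: 4350 × 0.966 = 4202
Band 4: 1850 × 0.977 = 1807
Band 5: 8800 × 0.958 + 4700 × 0.556 = 8430 + 2613 = 11043
Net migration: Band 2 − 300 → 6530; Band 3 − 240 → 3962
Giving 1942 / 6530 / 3962 / 1807 / 11043.
[period 2]
Births: 6530 × 0.287 = 1874, 3962 × 0.375 = 1486 ⇒ total 3360
Band 2: 1942 × 0.962 = 1868
Band 3: 6530 × 0.966 = 6308
Band 4: 3962 × 0.977 = 3871
Band 5: 1807 × 0.958 + 11043 × 0.556 = 1731 + 6140 = 7871
Net migration: Band 2 − 300 → 1568; Band 3 − 240 → 6068
Giving 3360 / 1568 / 6068 / 3871 / 7871.

1568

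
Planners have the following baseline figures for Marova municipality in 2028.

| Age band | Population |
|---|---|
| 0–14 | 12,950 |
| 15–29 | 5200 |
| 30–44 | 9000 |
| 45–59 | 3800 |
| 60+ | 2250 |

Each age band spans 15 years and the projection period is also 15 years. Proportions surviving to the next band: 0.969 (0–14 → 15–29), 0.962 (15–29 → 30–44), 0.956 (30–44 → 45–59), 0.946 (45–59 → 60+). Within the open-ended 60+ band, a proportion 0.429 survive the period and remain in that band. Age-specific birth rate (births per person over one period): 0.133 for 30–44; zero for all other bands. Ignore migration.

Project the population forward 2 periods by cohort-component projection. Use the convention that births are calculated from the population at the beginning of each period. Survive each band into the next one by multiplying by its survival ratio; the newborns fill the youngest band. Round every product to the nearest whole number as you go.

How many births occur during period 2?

665

Numbering the groups 1..5 from youngest to oldest:
Period 1.
Births: 9000 × 0.133 = 1197
Group 2: 12950 × 0.969 = 12549
Group 3: 5200 × 0.962 = 5002
Group 4: 9000 × 0.956 = 8604
Group 5: 3800 × 0.946 + 2250 × 0.429 = 3595 + 965 = 4560
→ [1197, 12549, 5002, 8604, 4560]
Period 2.
Births: 5002 × 0.133 = 665
Group 2: 1197 × 0.969 = 1160
Group 3: 12549 × 0.962 = 12072
Group 4: 5002 × 0.956 = 4782
Group 5: 8604 × 0.946 + 4560 × 0.429 = 8139 + 1956 = 10095
→ [665, 1160, 12072, 4782, 10095]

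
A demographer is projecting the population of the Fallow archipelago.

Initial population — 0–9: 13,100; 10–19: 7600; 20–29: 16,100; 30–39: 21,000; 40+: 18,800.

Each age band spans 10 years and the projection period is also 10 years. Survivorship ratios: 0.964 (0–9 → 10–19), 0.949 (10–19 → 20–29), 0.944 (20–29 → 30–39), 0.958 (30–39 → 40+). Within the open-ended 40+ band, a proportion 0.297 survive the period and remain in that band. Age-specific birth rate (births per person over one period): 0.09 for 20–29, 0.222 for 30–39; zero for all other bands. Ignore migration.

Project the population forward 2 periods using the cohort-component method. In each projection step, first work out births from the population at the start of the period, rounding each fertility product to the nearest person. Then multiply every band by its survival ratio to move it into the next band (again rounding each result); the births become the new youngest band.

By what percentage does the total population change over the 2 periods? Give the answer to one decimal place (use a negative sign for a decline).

-33.6

Let group 1 be 0–9 through group 5 = 40+.
Period 1.
Births: 16100 × 0.09 = 1449 ; 21000 × 0.222 = 4662 → total 6111
Group 2: 13100 × 0.964 = 12628
Group 3: 7600 × 0.949 = 7212
Group 4: 16100 × 0.944 = 15198
Group 5: 21000 × 0.958 + 18800 × 0.297 = 20118 + 5584 = 25702
Giving 6111 / 12628 / 7212 / 15198 / 25702.
Period 2.
Births: 7212 × 0.09 = 649 ; 15198 × 0.222 = 3374 → total 4023
Group 2: 6111 × 0.964 = 5891
Group 3: 12628 × 0.949 = 11984
Group 4: 7212 × 0.944 = 6808
Group 5: 15198 × 0.958 + 25702 × 0.297 = 14560 + 7633 = 22193
Giving 4023 / 5891 / 11984 / 6808 / 22193.
Total: 76600 → 50899; change = -25701; percentage change = -33.6%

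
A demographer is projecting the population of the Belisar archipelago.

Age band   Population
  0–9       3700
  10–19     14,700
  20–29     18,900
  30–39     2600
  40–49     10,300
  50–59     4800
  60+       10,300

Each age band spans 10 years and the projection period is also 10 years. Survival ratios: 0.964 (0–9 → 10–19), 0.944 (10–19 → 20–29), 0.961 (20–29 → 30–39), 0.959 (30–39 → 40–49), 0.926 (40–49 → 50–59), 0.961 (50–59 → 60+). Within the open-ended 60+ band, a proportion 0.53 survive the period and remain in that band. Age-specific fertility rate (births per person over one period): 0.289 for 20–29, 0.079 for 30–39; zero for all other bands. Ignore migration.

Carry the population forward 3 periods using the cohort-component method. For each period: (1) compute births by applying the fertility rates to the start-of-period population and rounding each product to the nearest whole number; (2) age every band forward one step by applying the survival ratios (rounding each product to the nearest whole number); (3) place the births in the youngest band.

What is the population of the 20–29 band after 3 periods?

5157

Period 1.
Births: 18900 × 0.289 = 5462, 2600 × 0.079 = 205 → 5667
10–19: 3700 × 0.964 = 3567
20–29: 14700 × 0.944 = 13877
30–39: 18900 × 0.961 = 18163
40–49: 2600 × 0.959 = 2493
50–59: 10300 × 0.926 = 9538
60+: 4800 × 0.961 + 10300 × 0.53 = 4613 + 5459 = 10072
Population now: 0–9=5667, 10–19=3567, 20–29=13877, 30–39=18163, 40–49=2493, 50–59=9538, 60+=10072
Period 2.
Births: 13877 × 0.289 = 4010, 18163 × 0.079 = 1435 → 5445
10–19: 5667 × 0.964 = 5463
20–29: 3567 × 0.944 = 3367
30–39: 13877 × 0.961 = 13336
40–49: 18163 × 0.959 = 17418
50–59: 2493 × 0.926 = 2309
60+: 9538 × 0.961 + 10072 × 0.53 = 9166 + 5338 = 14504
Population now: 0–9=5445, 10–19=5463, 20–29=3367, 30–39=13336, 40–49=17418, 50–59=2309, 60+=14504
Period 3.
Births: 3367 × 0.289 = 973, 13336 × 0.079 = 1054 → 2027
10–19: 5445 × 0.964 = 5249
20–29: 5463 × 0.944 = 5157
30–39: 3367 × 0.961 = 3236
40–49: 13336 × 0.959 = 12789
50–59: 17418 × 0.926 = 16129
60+: 2309 × 0.961 + 14504 × 0.53 = 2219 + 7687 = 9906
Population now: 0–9=2027, 10–19=5249, 20–29=5157, 30–39=3236, 40–49=12789, 50–59=16129, 60+=9906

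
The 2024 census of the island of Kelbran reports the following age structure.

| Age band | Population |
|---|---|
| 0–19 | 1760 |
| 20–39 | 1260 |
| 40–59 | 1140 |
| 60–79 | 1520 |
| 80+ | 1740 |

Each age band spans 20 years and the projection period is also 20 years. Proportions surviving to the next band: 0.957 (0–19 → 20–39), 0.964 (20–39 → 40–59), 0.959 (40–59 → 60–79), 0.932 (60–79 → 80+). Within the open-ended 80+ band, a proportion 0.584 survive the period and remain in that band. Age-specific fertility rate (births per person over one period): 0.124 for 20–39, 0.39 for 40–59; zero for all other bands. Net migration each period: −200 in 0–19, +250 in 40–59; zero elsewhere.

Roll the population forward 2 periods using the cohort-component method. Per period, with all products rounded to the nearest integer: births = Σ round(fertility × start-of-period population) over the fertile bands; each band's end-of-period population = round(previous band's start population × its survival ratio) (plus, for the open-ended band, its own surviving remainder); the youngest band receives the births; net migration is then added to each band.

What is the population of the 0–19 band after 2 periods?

Numbering the bands 1..5 from youngest to oldest:
Period 1.
Births: 1260 × 0.124 = 156 ; 1140 × 0.39 = 445 ⇒ total 601
Band 2: 1760 × 0.957 = 1684
Band 3: 1260 × 0.964 = 1215
Band 4: 1140 × 0.959 = 1093
Band 5: 1520 × 0.932 + 1740 × 0.584 = 1417 + 1016 = 2433
Net migration: Band 1 − 200 → 401; Band 3 + 250 → 1465
→ [401, 1684, 1465, 1093, 2433]
Period 2.
Births: 1684 × 0.124 = 209 ; 1465 × 0.39 = 571 ⇒ total 780
Band 2: 401 × 0.957 = 384
Band 3: 1684 × 0.964 = 1623
Band 4: 1465 × 0.959 = 1405
Band 5: 1093 × 0.932 + 2433 × 0.584 = 1019 + 1421 = 2440
Net migration: Band 1 − 200 → 580; Band 3 + 250 → 1873
→ [580, 384, 1873, 1405, 2440]

580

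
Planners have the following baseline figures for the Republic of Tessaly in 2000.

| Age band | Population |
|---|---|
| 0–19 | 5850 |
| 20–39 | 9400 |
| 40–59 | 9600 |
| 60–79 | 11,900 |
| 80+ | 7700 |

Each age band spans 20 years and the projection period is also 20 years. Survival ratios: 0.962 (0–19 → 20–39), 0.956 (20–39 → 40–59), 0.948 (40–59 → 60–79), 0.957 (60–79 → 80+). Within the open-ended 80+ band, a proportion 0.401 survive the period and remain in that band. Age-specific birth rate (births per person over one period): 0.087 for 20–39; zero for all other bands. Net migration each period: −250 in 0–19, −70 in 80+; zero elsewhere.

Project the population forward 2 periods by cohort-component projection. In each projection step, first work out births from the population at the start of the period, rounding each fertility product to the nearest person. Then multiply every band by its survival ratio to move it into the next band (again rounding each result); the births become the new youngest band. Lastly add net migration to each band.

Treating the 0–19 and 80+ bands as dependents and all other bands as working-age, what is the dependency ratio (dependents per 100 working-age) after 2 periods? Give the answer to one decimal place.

101.5

Let group 1 be 0–19 through group 5 = 80+.
Period 1.
Births: 9400 × 0.087 = 818
Group 2: 5850 × 0.962 = 5628
Group 3: 9400 × 0.956 = 8986
Group 4: 9600 × 0.948 = 9101
Group 5: 11900 × 0.957 + 7700 × 0.401 = 11388 + 3088 = 14476
Net migration: Group 1 − 250 → 568; Group 5 − 70 → 14406
Giving 568 / 5628 / 8986 / 9101 / 14406.
Period 2.
Births: 5628 × 0.087 = 490
Group 2: 568 × 0.962 = 546
Group 3: 5628 × 0.956 = 5380
Group 4: 8986 × 0.948 = 8519
Group 5: 9101 × 0.957 + 14406 × 0.401 = 8710 + 5777 = 14487
Net migration: Group 1 − 250 → 240; Group 5 − 70 → 14417
Giving 240 / 546 / 5380 / 8519 / 14417.
Dependents (band 0–19 + band 80+) = 240 + 14417 = 14657; working-age = 14445; ratio = 14657/14445 × 100 = 101.5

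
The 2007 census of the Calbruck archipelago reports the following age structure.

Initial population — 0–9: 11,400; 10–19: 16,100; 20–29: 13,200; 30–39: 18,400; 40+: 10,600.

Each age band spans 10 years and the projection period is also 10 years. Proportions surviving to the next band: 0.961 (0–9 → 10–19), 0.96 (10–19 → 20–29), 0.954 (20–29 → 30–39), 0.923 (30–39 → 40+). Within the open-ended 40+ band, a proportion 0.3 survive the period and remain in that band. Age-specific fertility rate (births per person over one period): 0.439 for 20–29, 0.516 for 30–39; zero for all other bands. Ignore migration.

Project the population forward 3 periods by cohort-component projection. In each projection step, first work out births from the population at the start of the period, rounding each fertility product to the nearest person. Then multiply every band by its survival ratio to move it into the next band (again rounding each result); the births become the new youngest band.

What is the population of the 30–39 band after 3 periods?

10033

Let band 1 be 0–9 through band 5 = 40+.
After projecting period 1:
Births: 13200 × 0.439 = 5795  |  18400 × 0.516 = 9494 → total 15289
Band 2: 11400 × 0.961 = 10955
Band 3: 16100 × 0.96 = 15456
Band 4: 13200 × 0.954 = 12593
Band 5: 18400 × 0.923 + 10600 × 0.3 = 16983 + 3180 = 20163
End of period: [15289, 10955, 15456, 12593, 20163]
After projecting period 2:
Births: 15456 × 0.439 = 6785  |  12593 × 0.516 = 6498 → total 13283
Band 2: 15289 × 0.961 = 14693
Band 3: 10955 × 0.96 = 10517
Band 4: 15456 × 0.954 = 14745
Band 5: 12593 × 0.923 + 20163 × 0.3 = 11623 + 6049 = 17672
End of period: [13283, 14693, 10517, 14745, 17672]
After projecting period 3:
Births: 10517 × 0.439 = 4617  |  14745 × 0.516 = 7608 → total 12225
Band 2: 13283 × 0.961 = 12765
Band 3: 14693 × 0.96 = 14105
Band 4: 10517 × 0.954 = 10033
Band 5: 14745 × 0.923 + 17672 × 0.3 = 13610 + 5302 = 18912
End of period: [12225, 12765, 14105, 10033, 18912]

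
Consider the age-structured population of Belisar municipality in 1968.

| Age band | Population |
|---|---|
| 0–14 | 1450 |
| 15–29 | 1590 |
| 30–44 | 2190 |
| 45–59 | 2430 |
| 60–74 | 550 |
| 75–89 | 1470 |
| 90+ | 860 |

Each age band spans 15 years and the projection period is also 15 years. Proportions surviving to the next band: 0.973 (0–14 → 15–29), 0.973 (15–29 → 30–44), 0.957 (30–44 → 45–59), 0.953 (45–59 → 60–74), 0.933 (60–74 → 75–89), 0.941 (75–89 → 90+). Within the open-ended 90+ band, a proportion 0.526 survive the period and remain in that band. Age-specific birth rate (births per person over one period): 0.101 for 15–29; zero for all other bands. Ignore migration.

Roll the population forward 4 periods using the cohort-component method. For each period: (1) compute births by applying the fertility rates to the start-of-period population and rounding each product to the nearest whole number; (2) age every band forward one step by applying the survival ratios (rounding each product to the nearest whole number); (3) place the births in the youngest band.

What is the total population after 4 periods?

Period 1.
Births: 1590 × 0.101 = 161
15–29: 1450 × 0.973 = 1411
30–44: 1590 × 0.973 = 1547
45–59: 2190 × 0.957 = 2096
60–74: 2430 × 0.953 = 2316
75–89: 550 × 0.933 = 513
90+: 1470 × 0.941 + 860 × 0.526 = 1383 + 452 = 1835
Giving 161 / 1411 / 1547 / 2096 / 2316 / 513 / 1835.
Period 2.
Births: 1411 × 0.101 = 143
15–29: 161 × 0.973 = 157
30–44: 1411 × 0.973 = 1373
45–59: 1547 × 0.957 = 1480
60–74: 2096 × 0.953 = 1997
75–89: 2316 × 0.933 = 2161
90+: 513 × 0.941 + 1835 × 0.526 = 483 + 965 = 1448
Giving 143 / 157 / 1373 / 1480 / 1997 / 2161 / 1448.
Period 3.
Births: 157 × 0.101 = 16
15–29: 143 × 0.973 = 139
30–44: 157 × 0.973 = 153
45–59: 1373 × 0.957 = 1314
60–74: 1480 × 0.953 = 1410
75–89: 1997 × 0.933 = 1863
90+: 2161 × 0.941 + 1448 × 0.526 = 2034 + 762 = 2796
Giving 16 / 139 / 153 / 1314 / 1410 / 1863 / 2796.
Period 4.
Births: 139 × 0.101 = 14
15–29: 16 × 0.973 = 16
30–44: 139 × 0.973 = 135
45–59: 153 × 0.957 = 146
60–74: 1314 × 0.953 = 1252
75–89: 1410 × 0.933 = 1316
90+: 1863 × 0.941 + 2796 × 0.526 = 1753 + 1471 = 3224
Giving 14 / 16 / 135 / 146 / 1252 / 1316 / 3224.
Total after period 4: 14 + 16 + 135 + 146 + 1252 + 1316 + 3224 = 6103

6103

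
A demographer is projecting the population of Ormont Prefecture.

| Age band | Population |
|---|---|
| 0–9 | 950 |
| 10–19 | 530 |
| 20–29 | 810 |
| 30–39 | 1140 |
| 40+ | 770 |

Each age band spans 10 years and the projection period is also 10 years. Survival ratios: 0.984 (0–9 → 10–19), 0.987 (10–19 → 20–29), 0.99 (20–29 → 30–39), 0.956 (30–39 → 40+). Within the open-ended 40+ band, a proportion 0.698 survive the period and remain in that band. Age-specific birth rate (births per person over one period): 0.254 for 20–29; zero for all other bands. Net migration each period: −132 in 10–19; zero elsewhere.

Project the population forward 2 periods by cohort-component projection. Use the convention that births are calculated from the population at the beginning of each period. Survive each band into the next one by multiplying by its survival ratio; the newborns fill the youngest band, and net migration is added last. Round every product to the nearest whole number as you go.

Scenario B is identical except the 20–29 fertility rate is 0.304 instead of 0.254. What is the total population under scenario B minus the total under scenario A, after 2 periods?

65

Call the groups 1 to 5, youngest first.
Period 1:
Births: 810 × 0.254 = 206
Group 2: 950 × 0.984 = 935
Group 3: 530 × 0.987 = 523
Group 4: 810 × 0.99 = 802
Group 5: 1140 × 0.956 + 770 × 0.698 = 1090 + 537 = 1627
Net migration: Group 2 − 132 → 803
Population now: 0–9=206, 10–19=803, 20–29=523, 30–39=802, 40+=1627
Period 2:
Births: 523 × 0.254 = 133
Group 2: 206 × 0.984 = 203
Group 3: 803 × 0.987 = 793
Group 4: 523 × 0.99 = 518
Group 5: 802 × 0.956 + 1627 × 0.698 = 767 + 1136 = 1903
Net migration: Group 2 − 132 → 71
Population now: 0–9=133, 10–19=71, 20–29=793, 30–39=518, 40+=1903
Scenario A total after 2 periods: 3418
Scenario B projection —
Period 1:
Births: 810 × 0.304 = 246
Group 2: 950 × 0.984 = 935
Group 3: 530 × 0.987 = 523
Group 4: 810 × 0.99 = 802
Group 5: 1140 × 0.956 + 770 × 0.698 = 1090 + 537 = 1627
Net migration: Group 2 − 132 → 803
Population now: 0–9=246, 10–19=803, 20–29=523, 30–39=802, 40+=1627
Period 2:
Births: 523 × 0.304 = 159
Group 2: 246 × 0.984 = 242
Group 3: 803 × 0.987 = 793
Group 4: 523 × 0.99 = 518
Group 5: 802 × 0.956 + 1627 × 0.698 = 767 + 1136 = 1903
Net migration: Group 2 − 132 → 110
Population now: 0–9=159, 10–19=110, 20–29=793, 30–39=518, 40+=1903
Scenario B total after 2 periods: 3483
Difference B − A = 3483 − 3418 = 65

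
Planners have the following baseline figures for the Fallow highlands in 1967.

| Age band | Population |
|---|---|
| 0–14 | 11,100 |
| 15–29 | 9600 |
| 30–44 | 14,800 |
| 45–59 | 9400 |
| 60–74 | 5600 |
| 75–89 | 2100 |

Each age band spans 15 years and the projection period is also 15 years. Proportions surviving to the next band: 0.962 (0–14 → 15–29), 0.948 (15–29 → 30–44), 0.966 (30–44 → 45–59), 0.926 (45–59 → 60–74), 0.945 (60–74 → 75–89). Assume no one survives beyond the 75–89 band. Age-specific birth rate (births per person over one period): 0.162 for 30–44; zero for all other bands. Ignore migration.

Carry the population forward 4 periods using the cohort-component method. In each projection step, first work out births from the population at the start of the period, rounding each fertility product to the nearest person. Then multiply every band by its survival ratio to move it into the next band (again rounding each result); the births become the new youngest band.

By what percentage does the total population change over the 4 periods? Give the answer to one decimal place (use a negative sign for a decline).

-57.9

[period 1]
Births: 14800 * 0.162 = 2398
15–29: 11100 * 0.962 = 10678
30–44: 9600 * 0.948 = 9101
45–59: 14800 * 0.966 = 14297
60–74: 9400 * 0.926 = 8704
75–89: 5600 * 0.945 = 5292
→ [2398, 10678, 9101, 14297, 8704, 5292]
[period 2]
Births: 9101 * 0.162 = 1474
15–29: 2398 * 0.962 = 2307
30–44: 10678 * 0.948 = 10123
45–59: 9101 * 0.966 = 8792
60–74: 14297 * 0.926 = 13239
75–89: 8704 * 0.945 = 8225
→ [1474, 2307, 10123, 8792, 13239, 8225]
[period 3]
Births: 10123 * 0.162 = 1640
15–29: 1474 * 0.962 = 1418
30–44: 2307 * 0.948 = 2187
45–59: 10123 * 0.966 = 9779
60–74: 8792 * 0.926 = 8141
75–89: 13239 * 0.945 = 12511
→ [1640, 1418, 2187, 9779, 8141, 12511]
[period 4]
Births: 2187 * 0.162 = 354
15–29: 1640 * 0.962 = 1578
30–44: 1418 * 0.948 = 1344
45–59: 2187 * 0.966 = 2113
60–74: 9779 * 0.926 = 9055
75–89: 8141 * 0.945 = 7693
→ [354, 1578, 1344, 2113, 9055, 7693]
Total: 52600 → 22137; change = -30463; percentage change = -57.9%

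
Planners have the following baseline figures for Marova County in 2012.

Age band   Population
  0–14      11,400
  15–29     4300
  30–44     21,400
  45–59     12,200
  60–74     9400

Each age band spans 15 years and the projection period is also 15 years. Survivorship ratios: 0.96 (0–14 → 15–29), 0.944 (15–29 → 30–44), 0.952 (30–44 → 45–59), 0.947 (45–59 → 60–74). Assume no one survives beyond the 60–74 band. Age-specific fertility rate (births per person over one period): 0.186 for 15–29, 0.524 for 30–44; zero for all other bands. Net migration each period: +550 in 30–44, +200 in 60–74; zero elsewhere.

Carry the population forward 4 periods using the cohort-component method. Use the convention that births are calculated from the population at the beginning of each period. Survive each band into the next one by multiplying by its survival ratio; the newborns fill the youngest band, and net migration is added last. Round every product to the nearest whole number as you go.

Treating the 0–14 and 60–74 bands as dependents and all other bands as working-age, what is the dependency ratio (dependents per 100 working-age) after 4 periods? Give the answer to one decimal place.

Period 1.
Births: 4300 × 0.186 = 800, 21400 × 0.524 = 11214 → 12014
15–29: 11400 × 0.96 = 10944
30–44: 4300 × 0.944 = 4059
45–59: 21400 × 0.952 = 20373
60–74: 12200 × 0.947 = 11553
Net migration: 30–44 + 550 → 4609; 60–74 + 200 → 11753
Population now: 0–14=12014, 15–29=10944, 30–44=4609, 45–59=20373, 60–74=11753
Period 2.
Births: 10944 × 0.186 = 2036, 4609 × 0.524 = 2415 → 4451
15–29: 12014 × 0.96 = 11533
30–44: 10944 × 0.944 = 10331
45–59: 4609 × 0.952 = 4388
60–74: 20373 × 0.947 = 19293
Net migration: 30–44 + 550 → 10881; 60–74 + 200 → 19493
Population now: 0–14=4451, 15–29=11533, 30–44=10881, 45–59=4388, 60–74=19493
Period 3.
Births: 11533 × 0.186 = 2145, 10881 × 0.524 = 5702 → 7847
15–29: 4451 × 0.96 = 4273
30–44: 11533 × 0.944 = 10887
45–59: 10881 × 0.952 = 10359
60–74: 4388 × 0.947 = 4155
Net migration: 30–44 + 550 → 11437; 60–74 + 200 → 4355
Population now: 0–14=7847, 15–29=4273, 30–44=11437, 45–59=10359, 60–74=4355
Period 4.
Births: 4273 × 0.186 = 795, 11437 × 0.524 = 5993 → 6788
15–29: 7847 × 0.96 = 7533
30–44: 4273 × 0.944 = 4034
45–59: 11437 × 0.952 = 10888
60–74: 10359 × 0.947 = 9810
Net migration: 30–44 + 550 → 4584; 60–74 + 200 → 10010
Population now: 0–14=6788, 15–29=7533, 30–44=4584, 45–59=10888, 60–74=10010
Dependents (band 0–14 + band 60–74) = 6788 + 10010 = 16798; working-age = 23005; ratio = 16798/23005 × 100 = 73.0

73.0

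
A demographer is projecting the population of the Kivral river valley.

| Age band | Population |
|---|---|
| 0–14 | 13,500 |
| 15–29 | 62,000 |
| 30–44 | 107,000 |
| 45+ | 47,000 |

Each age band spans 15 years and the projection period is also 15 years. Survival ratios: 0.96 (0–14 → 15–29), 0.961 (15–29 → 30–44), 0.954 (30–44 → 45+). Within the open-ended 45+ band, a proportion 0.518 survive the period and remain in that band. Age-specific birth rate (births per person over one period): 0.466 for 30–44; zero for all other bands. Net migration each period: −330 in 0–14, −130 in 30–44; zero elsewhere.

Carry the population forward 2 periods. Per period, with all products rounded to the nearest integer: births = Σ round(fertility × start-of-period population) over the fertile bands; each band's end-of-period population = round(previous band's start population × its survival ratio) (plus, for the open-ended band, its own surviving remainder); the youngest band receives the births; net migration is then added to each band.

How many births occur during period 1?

49862

Call the bands 1 to 4, youngest first.
After projecting period 1:
Births: 107000 × 0.466 = 49862
Band 2: 13500 × 0.96 = 12960
Band 3: 62000 × 0.961 = 59582
Band 4: 107000 × 0.954 + 47000 × 0.518 = 102078 + 24346 = 126424
Net migration: Band 1 − 330 → 49532; Band 3 − 130 → 59452
Population now: 0–14=49532, 15–29=12960, 30–44=59452, 45+=126424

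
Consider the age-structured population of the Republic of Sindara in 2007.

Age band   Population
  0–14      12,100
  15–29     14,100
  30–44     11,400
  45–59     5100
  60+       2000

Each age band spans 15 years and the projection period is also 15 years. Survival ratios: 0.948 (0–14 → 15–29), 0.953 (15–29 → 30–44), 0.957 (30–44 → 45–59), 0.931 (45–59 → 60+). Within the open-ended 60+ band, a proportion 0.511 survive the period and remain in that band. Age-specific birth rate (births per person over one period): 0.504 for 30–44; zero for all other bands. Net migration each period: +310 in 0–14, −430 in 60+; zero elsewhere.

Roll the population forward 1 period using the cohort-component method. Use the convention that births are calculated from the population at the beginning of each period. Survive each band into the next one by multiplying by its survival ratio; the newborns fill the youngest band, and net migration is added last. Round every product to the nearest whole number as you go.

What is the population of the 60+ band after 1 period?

5340

After projecting period 1:
Births: 11400 × 0.504 = 5746
15–29: 12100 × 0.948 = 11471
30–44: 14100 × 0.953 = 13437
45–59: 11400 × 0.957 = 10910
60+: 5100 × 0.931 + 2000 × 0.511 = 4748 + 1022 = 5770
Net migration: 0–14 + 310 → 6056; 60+ − 430 → 5340
End of period: [6056, 11471, 13437, 10910, 5340]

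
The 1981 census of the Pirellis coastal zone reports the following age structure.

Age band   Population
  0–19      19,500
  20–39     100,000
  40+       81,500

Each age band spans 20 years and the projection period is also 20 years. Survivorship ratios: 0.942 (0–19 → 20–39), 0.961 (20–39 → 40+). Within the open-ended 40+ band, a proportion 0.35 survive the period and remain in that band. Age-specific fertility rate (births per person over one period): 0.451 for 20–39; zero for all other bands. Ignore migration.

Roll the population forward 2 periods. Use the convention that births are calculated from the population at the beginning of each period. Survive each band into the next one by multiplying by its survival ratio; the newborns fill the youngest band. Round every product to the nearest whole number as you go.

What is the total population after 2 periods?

(Groups numbered youngest = 1 to oldest = 3.)
[period 1]
Births: 100000 × 0.451 = 45100
Group 2: 19500 × 0.942 = 18369
Group 3: 100000 × 0.961 + 81500 × 0.35 = 96100 + 28525 = 124625
Population now: 0–19=45100, 20–39=18369, 40+=124625
[period 2]
Births: 18369 × 0.451 = 8284
Group 2: 45100 × 0.942 = 42484
Group 3: 18369 × 0.961 + 124625 × 0.35 = 17653 + 43619 = 61272
Population now: 0–19=8284, 20–39=42484, 40+=61272
Total after period 2: 8284 + 42484 + 61272 = 112040

112040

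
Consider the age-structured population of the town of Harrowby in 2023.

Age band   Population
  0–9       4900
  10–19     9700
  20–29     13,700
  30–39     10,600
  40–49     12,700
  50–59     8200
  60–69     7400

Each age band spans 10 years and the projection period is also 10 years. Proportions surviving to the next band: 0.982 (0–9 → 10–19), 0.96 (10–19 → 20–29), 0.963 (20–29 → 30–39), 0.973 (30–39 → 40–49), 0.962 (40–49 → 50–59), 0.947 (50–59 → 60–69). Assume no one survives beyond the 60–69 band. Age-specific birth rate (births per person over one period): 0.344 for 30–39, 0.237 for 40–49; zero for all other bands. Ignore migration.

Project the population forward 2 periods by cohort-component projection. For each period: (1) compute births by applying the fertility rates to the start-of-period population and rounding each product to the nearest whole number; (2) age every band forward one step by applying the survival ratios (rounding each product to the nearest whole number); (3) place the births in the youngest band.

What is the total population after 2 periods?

61433

— Period 1 —
Births: 10600 * 0.344 = 3646, 12700 * 0.237 = 3010 ⇒ total 6656
10–19: 4900 * 0.982 = 4812
20–29: 9700 * 0.96 = 9312
30–39: 13700 * 0.963 = 13193
40–49: 10600 * 0.973 = 10314
50–59: 12700 * 0.962 = 12217
60–69: 8200 * 0.947 = 7765
→ [6656, 4812, 9312, 13193, 10314, 12217, 7765]
— Period 2 —
Births: 13193 * 0.344 = 4538, 10314 * 0.237 = 2444 ⇒ total 6982
10–19: 6656 * 0.982 = 6536
20–29: 4812 * 0.96 = 4620
30–39: 9312 * 0.963 = 8967
40–49: 13193 * 0.973 = 12837
50–59: 10314 * 0.962 = 9922
60–69: 12217 * 0.947 = 11569
→ [6982, 6536, 4620, 8967, 12837, 9922, 11569]
Total after period 2: 6982 + 6536 + 4620 + 8967 + 12837 + 9922 + 11569 = 61433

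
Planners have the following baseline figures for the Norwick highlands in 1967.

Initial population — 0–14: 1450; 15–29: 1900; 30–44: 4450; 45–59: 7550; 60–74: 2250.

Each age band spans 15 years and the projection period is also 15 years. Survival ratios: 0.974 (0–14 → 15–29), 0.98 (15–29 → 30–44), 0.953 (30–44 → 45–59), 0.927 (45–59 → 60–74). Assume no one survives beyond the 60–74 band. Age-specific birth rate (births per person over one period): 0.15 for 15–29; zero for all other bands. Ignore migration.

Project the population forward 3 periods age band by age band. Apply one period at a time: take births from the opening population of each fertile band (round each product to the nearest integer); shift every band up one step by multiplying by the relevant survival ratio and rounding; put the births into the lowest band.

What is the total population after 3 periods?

Period 1:
Births: 1900 × 0.15 = 285
15–29: 1450 × 0.974 = 1412
30–44: 1900 × 0.98 = 1862
45–59: 4450 × 0.953 = 4241
60–74: 7550 × 0.927 = 6999
→ [285, 1412, 1862, 4241, 6999]
Period 2:
Births: 1412 × 0.15 = 212
15–29: 285 × 0.974 = 278
30–44: 1412 × 0.98 = 1384
45–59: 1862 × 0.953 = 1774
60–74: 4241 × 0.927 = 3931
→ [212, 278, 1384, 1774, 3931]
Period 3:
Births: 278 × 0.15 = 42
15–29: 212 × 0.974 = 206
30–44: 278 × 0.98 = 272
45–59: 1384 × 0.953 = 1319
60–74: 1774 × 0.927 = 1644
→ [42, 206, 272, 1319, 1644]
Total after period 3: 42 + 206 + 272 + 1319 + 1644 = 3483

3483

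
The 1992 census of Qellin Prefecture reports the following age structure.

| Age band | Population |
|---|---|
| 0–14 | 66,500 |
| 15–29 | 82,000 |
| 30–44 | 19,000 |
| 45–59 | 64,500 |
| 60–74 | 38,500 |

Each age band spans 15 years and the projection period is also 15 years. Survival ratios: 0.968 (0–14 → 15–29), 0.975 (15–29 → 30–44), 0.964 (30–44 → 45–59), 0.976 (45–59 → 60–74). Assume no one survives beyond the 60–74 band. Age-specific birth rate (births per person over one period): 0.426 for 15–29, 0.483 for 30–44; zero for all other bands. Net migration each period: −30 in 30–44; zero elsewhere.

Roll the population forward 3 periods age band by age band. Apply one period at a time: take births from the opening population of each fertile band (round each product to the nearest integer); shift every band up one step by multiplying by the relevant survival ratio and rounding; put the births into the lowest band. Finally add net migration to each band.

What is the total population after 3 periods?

289669

Period 1:
Births: 82000 * 0.426 = 34932  |  19000 * 0.483 = 9177 — total 44109
15–29: 66500 * 0.968 = 64372
30–44: 82000 * 0.975 = 79950
45–59: 19000 * 0.964 = 18316
60–74: 64500 * 0.976 = 62952
Net migration: 30–44 − 30 → 79920
→ [44109, 64372, 79920, 18316, 62952]
Period 2:
Births: 64372 * 0.426 = 27422  |  79920 * 0.483 = 38601 — total 66023
15–29: 44109 * 0.968 = 42698
30–44: 64372 * 0.975 = 62763
45–59: 79920 * 0.964 = 77043
60–74: 18316 * 0.976 = 17876
Net migration: 30–44 − 30 → 62733
→ [66023, 42698, 62733, 77043, 17876]
Period 3:
Births: 42698 * 0.426 = 18189  |  62733 * 0.483 = 30300 — total 48489
15–29: 66023 * 0.968 = 63910
30–44: 42698 * 0.975 = 41631
45–59: 62733 * 0.964 = 60475
60–74: 77043 * 0.976 = 75194
Net migration: 30–44 − 30 → 41601
→ [48489, 63910, 41601, 60475, 75194]
Total after period 3: 48489 + 63910 + 41601 + 60475 + 75194 = 289669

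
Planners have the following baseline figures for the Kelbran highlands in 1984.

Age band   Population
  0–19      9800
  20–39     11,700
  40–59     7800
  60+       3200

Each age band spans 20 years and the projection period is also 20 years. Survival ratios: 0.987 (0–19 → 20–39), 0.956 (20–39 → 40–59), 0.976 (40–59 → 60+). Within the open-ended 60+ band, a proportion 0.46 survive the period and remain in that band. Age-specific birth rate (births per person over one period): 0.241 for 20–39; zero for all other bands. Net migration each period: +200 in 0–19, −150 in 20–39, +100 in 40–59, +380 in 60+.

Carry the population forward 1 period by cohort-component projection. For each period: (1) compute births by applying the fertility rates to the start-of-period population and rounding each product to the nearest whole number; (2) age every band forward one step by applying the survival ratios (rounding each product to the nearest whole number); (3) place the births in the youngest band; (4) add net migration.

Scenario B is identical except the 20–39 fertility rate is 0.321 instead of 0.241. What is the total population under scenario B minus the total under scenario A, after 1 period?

Let group 1 be 0–19 through group 4 = 60+.
Period 1:
Births: 11700 × 0.241 = 2820
Group 2: 9800 × 0.987 = 9673
Group 3: 11700 × 0.956 = 11185
Group 4: 7800 × 0.976 + 3200 × 0.46 = 7613 + 1472 = 9085
Net migration: Group 1 + 200 → 3020; Group 2 − 150 → 9523; Group 3 + 100 → 11285; Group 4 + 380 → 9465
Population now: 0–19=3020, 20–39=9523, 40–59=11285, 60+=9465
Scenario A total after 1 period: 33293
Scenario B projection —
Period 1:
Births: 11700 × 0.321 = 3756
Group 2: 9800 × 0.987 = 9673
Group 3: 11700 × 0.956 = 11185
Group 4: 7800 × 0.976 + 3200 × 0.46 = 7613 + 1472 = 9085
Net migration: Group 1 + 200 → 3956; Group 2 − 150 → 9523; Group 3 + 100 → 11285; Group 4 + 380 → 9465
Population now: 0–19=3956, 20–39=9523, 40–59=11285, 60+=9465
Scenario B total after 1 period: 34229
Difference B − A = 34229 − 33293 = 936

936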